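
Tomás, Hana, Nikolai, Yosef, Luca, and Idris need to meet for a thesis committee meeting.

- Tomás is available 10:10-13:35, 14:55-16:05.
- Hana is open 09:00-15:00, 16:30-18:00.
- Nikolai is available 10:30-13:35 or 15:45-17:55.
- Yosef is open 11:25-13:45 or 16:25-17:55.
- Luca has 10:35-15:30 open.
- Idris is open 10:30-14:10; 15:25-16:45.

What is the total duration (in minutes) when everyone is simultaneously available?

Tomás ∩ Hana: 10:10-13:35, 14:55-15:00.
Tomás ∩ Hana ∩ Nikolai: 10:30-13:35.
Tomás ∩ Hana ∩ Nikolai ∩ Yosef: 11:25-13:35.
Tomás ∩ Hana ∩ Nikolai ∩ Yosef ∩ Luca: 11:25-13:35.
Tomás ∩ Hana ∩ Nikolai ∩ Yosef ∩ Luca ∩ Idris: 11:25-13:35.
That's a single block of 130 minutes.

130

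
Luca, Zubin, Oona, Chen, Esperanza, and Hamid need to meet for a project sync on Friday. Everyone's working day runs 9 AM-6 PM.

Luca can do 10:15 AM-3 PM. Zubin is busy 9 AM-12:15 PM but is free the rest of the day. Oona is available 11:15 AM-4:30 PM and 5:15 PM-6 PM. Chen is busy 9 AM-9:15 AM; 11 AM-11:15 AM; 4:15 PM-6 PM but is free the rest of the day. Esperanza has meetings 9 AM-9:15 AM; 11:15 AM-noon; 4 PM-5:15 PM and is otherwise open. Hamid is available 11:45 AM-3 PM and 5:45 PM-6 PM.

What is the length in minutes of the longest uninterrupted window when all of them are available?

Luca free: 10:15-15:00.
Zubin free: 12:15-18:00 (invert busy blocks within the working day).
Oona free: 11:15-16:30, 17:15-18:00.
Chen free: 09:15-11:00, 11:15-16:15 (invert busy blocks within the working day).
Esperanza free: 09:15-11:15, 12:00-16:00, 17:15-18:00 (invert busy blocks within the working day).
Hamid free: 11:45-15:00, 17:45-18:00.
Luca ∩ Zubin: 12:15-15:00.
Luca ∩ Zubin ∩ Oona: 12:15-15:00.
Luca ∩ Zubin ∩ Oona ∩ Chen: 12:15-15:00.
Luca ∩ Zubin ∩ Oona ∩ Chen ∩ Esperanza: 12:15-15:00.
Luca ∩ Zubin ∩ Oona ∩ Chen ∩ Esperanza ∩ Hamid: 12:15-15:00.
So the common availability across everyone is 12:15-15:00.
The longest is 12:15-15:00 at 165 minutes.

165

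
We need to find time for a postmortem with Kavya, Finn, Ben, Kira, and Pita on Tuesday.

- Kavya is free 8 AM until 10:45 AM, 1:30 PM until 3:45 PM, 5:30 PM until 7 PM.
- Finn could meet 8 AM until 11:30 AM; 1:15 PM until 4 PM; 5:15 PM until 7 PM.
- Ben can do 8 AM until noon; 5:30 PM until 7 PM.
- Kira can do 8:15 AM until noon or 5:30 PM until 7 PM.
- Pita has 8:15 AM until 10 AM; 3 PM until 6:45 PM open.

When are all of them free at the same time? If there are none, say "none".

Kavya ∩ Finn: 08:00-10:45, 13:30-15:45, 17:30-19:00.
Kavya ∩ Finn ∩ Ben: 08:00-10:45, 17:30-19:00.
Kavya ∩ Finn ∩ Ben ∩ Kira: 08:15-10:45, 17:30-19:00.
Kavya ∩ Finn ∩ Ben ∩ Kira ∩ Pita: 08:15-10:00, 17:30-18:45.

08:15-10:00, 17:30-18:45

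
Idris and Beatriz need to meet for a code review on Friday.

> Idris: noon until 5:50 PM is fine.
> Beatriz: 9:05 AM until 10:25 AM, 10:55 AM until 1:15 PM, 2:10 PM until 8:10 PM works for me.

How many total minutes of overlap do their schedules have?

Idris ∩ Beatriz: 12:00-13:15, 14:10-17:50.
Summing the common windows: 75 + 220 = 295 minutes.

295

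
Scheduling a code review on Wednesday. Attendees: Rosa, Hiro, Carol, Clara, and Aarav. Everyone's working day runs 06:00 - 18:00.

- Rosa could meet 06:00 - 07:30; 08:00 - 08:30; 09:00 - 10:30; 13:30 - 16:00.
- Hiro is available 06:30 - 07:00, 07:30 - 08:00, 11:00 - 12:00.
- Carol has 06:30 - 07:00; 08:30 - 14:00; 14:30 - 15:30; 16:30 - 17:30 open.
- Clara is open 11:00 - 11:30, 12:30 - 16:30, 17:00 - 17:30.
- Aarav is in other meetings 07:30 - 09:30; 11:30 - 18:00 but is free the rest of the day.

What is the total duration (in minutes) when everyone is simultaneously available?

Rosa free: 06:00-07:30, 08:00-08:30, 09:00-10:30, 13:30-16:00.
Hiro free: 06:30-07:00, 07:30-08:00, 11:00-12:00.
Carol free: 06:30-07:00, 08:30-14:00, 14:30-15:30, 16:30-17:30.
Clara free: 11:00-11:30, 12:30-16:30, 17:00-17:30.
Aarav free: 06:00-07:30, 09:30-11:30 (invert busy blocks within the working day).
Rosa ∩ Hiro: 06:30-07:00.
Rosa ∩ Hiro ∩ Carol: 06:30-07:00.
Rosa ∩ Hiro ∩ Carol ∩ Clara: ∅.
Rosa ∩ Hiro ∩ Carol ∩ Clara ∩ Aarav: ∅.
There is no time when everyone is free.
There is no common window, so the total is 0 minutes.

0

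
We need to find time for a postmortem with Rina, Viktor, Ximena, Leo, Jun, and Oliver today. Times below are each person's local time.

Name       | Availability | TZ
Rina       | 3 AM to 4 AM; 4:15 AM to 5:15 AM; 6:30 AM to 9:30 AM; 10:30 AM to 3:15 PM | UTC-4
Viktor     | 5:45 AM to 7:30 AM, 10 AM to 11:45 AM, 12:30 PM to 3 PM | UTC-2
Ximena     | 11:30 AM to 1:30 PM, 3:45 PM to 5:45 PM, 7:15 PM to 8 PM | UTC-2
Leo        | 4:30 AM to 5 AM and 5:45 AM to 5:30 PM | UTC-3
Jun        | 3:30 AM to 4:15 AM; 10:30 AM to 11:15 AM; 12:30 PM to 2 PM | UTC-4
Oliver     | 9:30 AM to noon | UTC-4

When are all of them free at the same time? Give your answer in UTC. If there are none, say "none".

14:30-15:15

Rina in UTC: 07:00-08:00, 08:15-09:15, 10:30-13:30, 14:30-19:15 (add 4h to convert from UTC-4).
Viktor in UTC: 07:45-09:30, 12:00-13:45, 14:30-17:00 (add 2h to convert from UTC-2).
Ximena in UTC: 13:30-15:30, 17:45-19:45, 21:15-22:00 (add 2h to convert from UTC-2).
Leo in UTC: 07:30-08:00, 08:45-20:30 (add 3h to convert from UTC-3).
Jun in UTC: 07:30-08:15, 14:30-15:15, 16:30-18:00 (add 4h to convert from UTC-4).
Oliver in UTC: 13:30-16:00 (add 4h to convert from UTC-4).
Rina ∩ Viktor: 07:45-08:00, 08:15-09:15, 12:00-13:30, 14:30-17:00.
Rina ∩ Viktor ∩ Ximena: 14:30-15:30.
Rina ∩ Viktor ∩ Ximena ∩ Leo: 14:30-15:30.
Rina ∩ Viktor ∩ Ximena ∩ Leo ∩ Jun: 14:30-15:15.
Rina ∩ Viktor ∩ Ximena ∩ Leo ∩ Jun ∩ Oliver: 14:30-15:15.
Those are the intersection windows.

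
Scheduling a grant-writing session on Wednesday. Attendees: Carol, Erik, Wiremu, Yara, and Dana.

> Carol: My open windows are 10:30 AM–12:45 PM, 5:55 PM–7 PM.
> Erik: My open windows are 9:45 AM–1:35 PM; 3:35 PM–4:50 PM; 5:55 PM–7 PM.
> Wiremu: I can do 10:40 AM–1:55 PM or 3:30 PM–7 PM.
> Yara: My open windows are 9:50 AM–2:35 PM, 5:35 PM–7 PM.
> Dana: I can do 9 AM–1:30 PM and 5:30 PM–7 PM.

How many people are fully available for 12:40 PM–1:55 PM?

Wiremu and Yara can make the full 12:40-13:55 slot — that's 2.

2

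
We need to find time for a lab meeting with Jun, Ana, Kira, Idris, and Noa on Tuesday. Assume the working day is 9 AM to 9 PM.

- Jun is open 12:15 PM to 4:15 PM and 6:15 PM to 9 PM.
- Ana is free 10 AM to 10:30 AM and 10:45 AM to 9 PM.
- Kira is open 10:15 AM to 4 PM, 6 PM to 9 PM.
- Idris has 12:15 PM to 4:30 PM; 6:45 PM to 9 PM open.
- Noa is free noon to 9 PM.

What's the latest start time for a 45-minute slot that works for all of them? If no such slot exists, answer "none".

20:15

Jun ∩ Ana: 12:15-16:15, 18:15-21:00.
Jun ∩ Ana ∩ Kira: 12:15-16:00, 18:15-21:00.
Jun ∩ Ana ∩ Kira ∩ Idris: 12:15-16:00, 18:45-21:00.
Jun ∩ Ana ∩ Kira ∩ Idris ∩ Noa: 12:15-16:00, 18:45-21:00.
The last common window of at least 45 minutes is 18:45-21:00; a 45-minute meeting can start as late as 20:15 and still end by 21:00.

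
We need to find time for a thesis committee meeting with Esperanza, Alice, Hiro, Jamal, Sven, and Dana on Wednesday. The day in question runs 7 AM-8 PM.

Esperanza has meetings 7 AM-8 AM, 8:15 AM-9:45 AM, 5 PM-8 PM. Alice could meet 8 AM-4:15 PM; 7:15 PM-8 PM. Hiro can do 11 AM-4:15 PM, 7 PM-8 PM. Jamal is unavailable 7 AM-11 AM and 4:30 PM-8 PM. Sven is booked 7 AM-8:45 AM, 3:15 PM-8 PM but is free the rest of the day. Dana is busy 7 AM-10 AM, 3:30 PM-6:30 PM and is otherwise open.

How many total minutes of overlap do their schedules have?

Esperanza free: 08:00-08:15, 09:45-17:00 (invert busy blocks within the working day).
Alice free: 08:00-16:15, 19:15-20:00.
Hiro free: 11:00-16:15, 19:00-20:00.
Jamal free: 11:00-16:30 (invert busy blocks within the working day).
Sven free: 08:45-15:15 (invert busy blocks within the working day).
Dana free: 10:00-15:30, 18:30-20:00 (invert busy blocks within the working day).
Esperanza ∩ Alice: 08:00-08:15, 09:45-16:15.
Esperanza ∩ Alice ∩ Hiro: 11:00-16:15.
Esperanza ∩ Alice ∩ Hiro ∩ Jamal: 11:00-16:15.
Esperanza ∩ Alice ∩ Hiro ∩ Jamal ∩ Sven: 11:00-15:15.
Esperanza ∩ Alice ∩ Hiro ∩ Jamal ∩ Sven ∩ Dana: 11:00-15:15.
That's a single block of 255 minutes.

255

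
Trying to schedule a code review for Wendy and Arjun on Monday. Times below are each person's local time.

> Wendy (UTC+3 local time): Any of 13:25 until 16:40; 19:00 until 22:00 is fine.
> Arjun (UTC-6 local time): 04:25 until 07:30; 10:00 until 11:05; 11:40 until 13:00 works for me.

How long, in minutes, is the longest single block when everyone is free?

Wendy in UTC: 10:25-13:40, 16:00-19:00 (subtract 3h to convert from UTC+3).
Arjun in UTC: 10:25-13:30, 16:00-17:05, 17:40-19:00 (add 6h to convert from UTC-6).
Wendy ∩ Arjun: 10:25-13:30, 16:00-17:05, 17:40-19:00.
The longest is 10:25-13:30 at 185 minutes.

185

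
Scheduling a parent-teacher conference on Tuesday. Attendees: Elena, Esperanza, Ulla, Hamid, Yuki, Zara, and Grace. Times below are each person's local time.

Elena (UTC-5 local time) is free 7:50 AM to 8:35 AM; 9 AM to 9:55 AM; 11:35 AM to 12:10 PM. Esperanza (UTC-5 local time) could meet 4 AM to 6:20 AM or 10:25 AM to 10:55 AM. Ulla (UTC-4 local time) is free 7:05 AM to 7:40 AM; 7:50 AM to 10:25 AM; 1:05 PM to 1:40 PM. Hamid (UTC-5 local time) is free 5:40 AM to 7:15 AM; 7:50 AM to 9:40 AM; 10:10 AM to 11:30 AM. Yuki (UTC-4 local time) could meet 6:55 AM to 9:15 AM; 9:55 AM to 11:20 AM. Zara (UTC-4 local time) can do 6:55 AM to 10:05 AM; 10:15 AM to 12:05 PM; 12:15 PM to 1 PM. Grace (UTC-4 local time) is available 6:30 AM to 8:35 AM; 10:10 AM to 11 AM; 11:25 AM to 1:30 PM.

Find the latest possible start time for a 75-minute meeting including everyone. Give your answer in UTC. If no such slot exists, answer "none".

none

Elena in UTC: 12:50-13:35, 14:00-14:55, 16:35-17:10 (add 5h to convert from UTC-5).
Esperanza in UTC: 09:00-11:20, 15:25-15:55 (add 5h to convert from UTC-5).
Ulla in UTC: 11:05-11:40, 11:50-14:25, 17:05-17:40 (add 4h to convert from UTC-4).
Hamid in UTC: 10:40-12:15, 12:50-14:40, 15:10-16:30 (add 5h to convert from UTC-5).
Yuki in UTC: 10:55-13:15, 13:55-15:20 (add 4h to convert from UTC-4).
Zara in UTC: 10:55-14:05, 14:15-16:05, 16:15-17:00 (add 4h to convert from UTC-4).
Grace in UTC: 10:30-12:35, 14:10-15:00, 15:25-17:30 (add 4h to convert from UTC-4).
Elena ∩ Esperanza: ∅.
Elena ∩ Esperanza ∩ Ulla: ∅.
Elena ∩ Esperanza ∩ Ulla ∩ Hamid: ∅.
Elena ∩ Esperanza ∩ Ulla ∩ Hamid ∩ Yuki: ∅.
Elena ∩ Esperanza ∩ Ulla ∩ Hamid ∩ Yuki ∩ Zara: ∅.
Elena ∩ Esperanza ∩ Ulla ∩ Hamid ∩ Yuki ∩ Zara ∩ Grace: ∅.
There is no time when everyone is free.
No common window is at least 75 minutes long.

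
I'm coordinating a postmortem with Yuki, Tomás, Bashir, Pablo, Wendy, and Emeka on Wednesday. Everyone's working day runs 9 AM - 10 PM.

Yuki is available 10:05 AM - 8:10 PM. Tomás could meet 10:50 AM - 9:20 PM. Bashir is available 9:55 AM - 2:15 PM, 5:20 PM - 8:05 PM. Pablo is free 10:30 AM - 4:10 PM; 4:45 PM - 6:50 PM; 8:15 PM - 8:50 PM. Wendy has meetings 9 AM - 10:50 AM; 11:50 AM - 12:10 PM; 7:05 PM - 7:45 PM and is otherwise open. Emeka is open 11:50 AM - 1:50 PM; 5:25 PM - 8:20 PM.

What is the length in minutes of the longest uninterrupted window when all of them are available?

100

Yuki free: 10:05-20:10.
Tomás free: 10:50-21:20.
Bashir free: 09:55-14:15, 17:20-20:05.
Pablo free: 10:30-16:10, 16:45-18:50, 20:15-20:50.
Wendy free: 10:50-11:50, 12:10-19:05, 19:45-22:00 (invert busy blocks within the working day).
Emeka free: 11:50-13:50, 17:25-20:20.
Yuki ∩ Tomás: 10:50-20:10.
Yuki ∩ Tomás ∩ Bashir: 10:50-14:15, 17:20-20:05.
Yuki ∩ Tomás ∩ Bashir ∩ Pablo: 10:50-14:15, 17:20-18:50.
Yuki ∩ Tomás ∩ Bashir ∩ Pablo ∩ Wendy: 10:50-11:50, 12:10-14:15, 17:20-18:50.
Yuki ∩ Tomás ∩ Bashir ∩ Pablo ∩ Wendy ∩ Emeka: 12:10-13:50, 17:25-18:50.
Those are the intersection windows.
The longest is 12:10-13:50 at 100 minutes.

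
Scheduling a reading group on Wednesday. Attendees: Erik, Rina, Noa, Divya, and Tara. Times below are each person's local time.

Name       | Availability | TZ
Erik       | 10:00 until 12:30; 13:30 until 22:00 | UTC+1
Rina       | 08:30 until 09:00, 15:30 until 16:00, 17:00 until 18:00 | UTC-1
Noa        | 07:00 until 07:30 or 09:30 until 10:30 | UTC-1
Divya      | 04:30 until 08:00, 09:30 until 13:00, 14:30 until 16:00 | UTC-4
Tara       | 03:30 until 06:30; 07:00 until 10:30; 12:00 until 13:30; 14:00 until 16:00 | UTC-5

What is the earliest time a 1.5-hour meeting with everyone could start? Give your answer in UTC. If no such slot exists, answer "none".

Erik in UTC: 09:00-11:30, 12:30-21:00 (subtract 1h to convert from UTC+1).
Rina in UTC: 09:30-10:00, 16:30-17:00, 18:00-19:00 (add 1h to convert from UTC-1).
Noa in UTC: 08:00-08:30, 10:30-11:30 (add 1h to convert from UTC-1).
Divya in UTC: 08:30-12:00, 13:30-17:00, 18:30-20:00 (add 4h to convert from UTC-4).
Tara in UTC: 08:30-11:30, 12:00-15:30, 17:00-18:30, 19:00-21:00 (add 5h to convert from UTC-5).
Erik ∩ Rina: 09:30-10:00, 16:30-17:00, 18:00-19:00.
Erik ∩ Rina ∩ Noa: ∅.
Erik ∩ Rina ∩ Noa ∩ Divya: ∅.
Erik ∩ Rina ∩ Noa ∩ Divya ∩ Tara: ∅.
There is no time when everyone is free.
No common window is at least 90 minutes long.

none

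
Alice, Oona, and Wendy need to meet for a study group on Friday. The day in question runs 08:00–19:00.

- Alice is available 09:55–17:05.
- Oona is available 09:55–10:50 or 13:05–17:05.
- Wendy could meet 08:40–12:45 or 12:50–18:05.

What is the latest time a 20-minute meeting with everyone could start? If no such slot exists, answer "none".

Alice ∩ Oona: 09:55-10:50, 13:05-17:05.
Alice ∩ Oona ∩ Wendy: 09:55-10:50, 13:05-17:05.
The last common window of at least 20 minutes is 13:05-17:05; a 20-minute meeting can start as late as 16:45 and still end by 17:05.

16:45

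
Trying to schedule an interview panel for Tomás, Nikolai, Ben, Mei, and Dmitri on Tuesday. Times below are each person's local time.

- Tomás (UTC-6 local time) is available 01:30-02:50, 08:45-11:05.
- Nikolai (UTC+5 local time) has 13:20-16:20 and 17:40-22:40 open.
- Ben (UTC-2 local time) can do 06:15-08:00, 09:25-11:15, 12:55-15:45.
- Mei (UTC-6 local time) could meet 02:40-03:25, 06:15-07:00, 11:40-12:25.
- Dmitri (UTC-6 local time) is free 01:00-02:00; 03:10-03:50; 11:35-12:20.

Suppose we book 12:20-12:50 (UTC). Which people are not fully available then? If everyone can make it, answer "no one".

Dmitri, Nikolai, Tomás

Tomás in UTC: 07:30-08:50, 14:45-17:05 (add 6h to convert from UTC-6).
Nikolai in UTC: 08:20-11:20, 12:40-17:40 (subtract 5h to convert from UTC+5).
Ben in UTC: 08:15-10:00, 11:25-13:15, 14:55-17:45 (add 2h to convert from UTC-2).
Mei in UTC: 08:40-09:25, 12:15-13:00, 17:40-18:25 (add 6h to convert from UTC-6).
Dmitri in UTC: 07:00-08:00, 09:10-09:50, 17:35-18:20 (add 6h to convert from UTC-6).
Tomás: not fully free for 12:20-12:50. Nikolai: not fully free for 12:20-12:50. Ben: free for 12:20-12:50. Mei: free for 12:20-12:50. Dmitri: not fully free for 12:20-12:50.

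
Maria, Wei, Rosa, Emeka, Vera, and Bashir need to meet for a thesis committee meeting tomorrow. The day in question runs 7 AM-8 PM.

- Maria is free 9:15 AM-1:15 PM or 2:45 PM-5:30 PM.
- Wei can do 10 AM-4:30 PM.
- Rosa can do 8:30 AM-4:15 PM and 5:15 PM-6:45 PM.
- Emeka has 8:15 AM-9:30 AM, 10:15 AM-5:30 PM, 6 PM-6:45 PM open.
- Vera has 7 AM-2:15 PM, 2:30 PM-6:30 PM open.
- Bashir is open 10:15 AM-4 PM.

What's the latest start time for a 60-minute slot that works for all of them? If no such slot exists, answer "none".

Maria ∩ Wei: 10:00-13:15, 14:45-16:30.
Maria ∩ Wei ∩ Rosa: 10:00-13:15, 14:45-16:15.
Maria ∩ Wei ∩ Rosa ∩ Emeka: 10:15-13:15, 14:45-16:15.
Maria ∩ Wei ∩ Rosa ∩ Emeka ∩ Vera: 10:15-13:15, 14:45-16:15.
Maria ∩ Wei ∩ Rosa ∩ Emeka ∩ Vera ∩ Bashir: 10:15-13:15, 14:45-16:00.
The last common window of at least 60 minutes is 14:45-16:00; a 60-minute meeting can start as late as 15:00 and still end by 16:00.

15:00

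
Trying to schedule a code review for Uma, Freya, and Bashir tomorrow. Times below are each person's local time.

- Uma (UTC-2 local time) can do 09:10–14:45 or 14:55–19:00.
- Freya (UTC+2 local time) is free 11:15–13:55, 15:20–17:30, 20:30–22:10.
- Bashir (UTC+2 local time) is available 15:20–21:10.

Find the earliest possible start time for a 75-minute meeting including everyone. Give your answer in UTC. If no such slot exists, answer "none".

13:20

Uma in UTC: 11:10-16:45, 16:55-21:00 (add 2h to convert from UTC-2).
Freya in UTC: 09:15-11:55, 13:20-15:30, 18:30-20:10 (subtract 2h to convert from UTC+2).
Bashir in UTC: 13:20-19:10 (subtract 2h to convert from UTC+2).
Uma ∩ Freya: 11:10-11:55, 13:20-15:30, 18:30-20:10.
Uma ∩ Freya ∩ Bashir: 13:20-15:30, 18:30-19:10.
The first common window of at least 75 minutes is 13:20-15:30, so the earliest start is 13:20.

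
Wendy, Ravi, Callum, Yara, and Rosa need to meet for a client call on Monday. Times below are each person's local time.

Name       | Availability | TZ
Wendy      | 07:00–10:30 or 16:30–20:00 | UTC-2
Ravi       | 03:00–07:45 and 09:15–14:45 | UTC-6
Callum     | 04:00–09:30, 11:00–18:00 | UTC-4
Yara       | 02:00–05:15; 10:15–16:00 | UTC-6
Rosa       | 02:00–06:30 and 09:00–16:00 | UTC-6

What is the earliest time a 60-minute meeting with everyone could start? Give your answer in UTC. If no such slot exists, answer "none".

09:00

Wendy in UTC: 09:00-12:30, 18:30-22:00 (add 2h to convert from UTC-2).
Ravi in UTC: 09:00-13:45, 15:15-20:45 (add 6h to convert from UTC-6).
Callum in UTC: 08:00-13:30, 15:00-22:00 (add 4h to convert from UTC-4).
Yara in UTC: 08:00-11:15, 16:15-22:00 (add 6h to convert from UTC-6).
Rosa in UTC: 08:00-12:30, 15:00-22:00 (add 6h to convert from UTC-6).
Wendy ∩ Ravi: 09:00-12:30, 18:30-20:45.
Wendy ∩ Ravi ∩ Callum: 09:00-12:30, 18:30-20:45.
Wendy ∩ Ravi ∩ Callum ∩ Yara: 09:00-11:15, 18:30-20:45.
Wendy ∩ Ravi ∩ Callum ∩ Yara ∩ Rosa: 09:00-11:15, 18:30-20:45.
The first common window of at least 60 minutes is 09:00-11:15, so the earliest start is 09:00.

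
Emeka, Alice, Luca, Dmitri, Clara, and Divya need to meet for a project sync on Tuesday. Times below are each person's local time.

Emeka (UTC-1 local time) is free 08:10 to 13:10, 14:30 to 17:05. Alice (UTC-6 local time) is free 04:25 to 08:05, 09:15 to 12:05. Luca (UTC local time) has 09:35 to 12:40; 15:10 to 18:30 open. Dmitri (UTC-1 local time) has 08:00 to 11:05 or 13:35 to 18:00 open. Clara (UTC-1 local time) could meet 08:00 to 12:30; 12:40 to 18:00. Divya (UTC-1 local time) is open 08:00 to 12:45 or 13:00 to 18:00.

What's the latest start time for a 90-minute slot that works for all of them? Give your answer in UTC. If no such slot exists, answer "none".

Emeka in UTC: 09:10-14:10, 15:30-18:05 (add 1h to convert from UTC-1).
Alice in UTC: 10:25-14:05, 15:15-18:05 (add 6h to convert from UTC-6).
Luca in UTC: 09:35-12:40, 15:10-18:30.
Dmitri in UTC: 09:00-12:05, 14:35-19:00 (add 1h to convert from UTC-1).
Clara in UTC: 09:00-13:30, 13:40-19:00 (add 1h to convert from UTC-1).
Divya in UTC: 09:00-13:45, 14:00-19:00 (add 1h to convert from UTC-1).
Emeka ∩ Alice: 10:25-14:05, 15:30-18:05.
Emeka ∩ Alice ∩ Luca: 10:25-12:40, 15:30-18:05.
Emeka ∩ Alice ∩ Luca ∩ Dmitri: 10:25-12:05, 15:30-18:05.
Emeka ∩ Alice ∩ Luca ∩ Dmitri ∩ Clara: 10:25-12:05, 15:30-18:05.
Emeka ∩ Alice ∩ Luca ∩ Dmitri ∩ Clara ∩ Divya: 10:25-12:05, 15:30-18:05.
The last common window of at least 90 minutes is 15:30-18:05; a 90-minute meeting can start as late as 16:35 and still end by 18:05.

16:35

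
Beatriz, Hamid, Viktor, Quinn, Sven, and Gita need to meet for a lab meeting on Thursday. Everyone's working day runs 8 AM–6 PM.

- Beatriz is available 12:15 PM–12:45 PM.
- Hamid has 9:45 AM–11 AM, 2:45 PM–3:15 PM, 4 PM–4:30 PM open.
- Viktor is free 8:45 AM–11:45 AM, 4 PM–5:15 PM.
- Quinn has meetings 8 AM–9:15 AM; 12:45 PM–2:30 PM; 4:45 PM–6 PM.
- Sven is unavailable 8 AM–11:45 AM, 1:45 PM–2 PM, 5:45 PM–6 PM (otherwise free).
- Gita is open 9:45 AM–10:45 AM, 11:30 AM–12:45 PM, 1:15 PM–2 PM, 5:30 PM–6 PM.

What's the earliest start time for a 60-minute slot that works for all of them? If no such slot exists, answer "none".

none

Beatriz free: 12:15-12:45.
Hamid free: 09:45-11:00, 14:45-15:15, 16:00-16:30.
Viktor free: 08:45-11:45, 16:00-17:15.
Quinn free: 09:15-12:45, 14:30-16:45 (invert busy blocks within the working day).
Sven free: 11:45-13:45, 14:00-17:45 (invert busy blocks within the working day).
Gita free: 09:45-10:45, 11:30-12:45, 13:15-14:00, 17:30-18:00.
Beatriz ∩ Hamid: ∅.
Beatriz ∩ Hamid ∩ Viktor: ∅.
Beatriz ∩ Hamid ∩ Viktor ∩ Quinn: ∅.
Beatriz ∩ Hamid ∩ Viktor ∩ Quinn ∩ Sven: ∅.
Beatriz ∩ Hamid ∩ Viktor ∩ Quinn ∩ Sven ∩ Gita: ∅.
There is no time when everyone is free.
No common window is at least 60 minutes long.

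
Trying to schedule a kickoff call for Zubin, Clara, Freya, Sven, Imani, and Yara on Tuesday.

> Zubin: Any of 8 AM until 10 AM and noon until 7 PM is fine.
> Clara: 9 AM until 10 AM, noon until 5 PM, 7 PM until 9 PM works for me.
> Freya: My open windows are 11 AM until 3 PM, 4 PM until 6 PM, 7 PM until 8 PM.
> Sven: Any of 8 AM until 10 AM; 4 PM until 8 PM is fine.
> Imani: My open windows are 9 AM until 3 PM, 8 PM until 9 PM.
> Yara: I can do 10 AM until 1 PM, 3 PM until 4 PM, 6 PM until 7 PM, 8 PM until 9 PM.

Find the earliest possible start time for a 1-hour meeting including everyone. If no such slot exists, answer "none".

none

Zubin ∩ Clara: 09:00-10:00, 12:00-17:00.
Zubin ∩ Clara ∩ Freya: 12:00-15:00, 16:00-17:00.
Zubin ∩ Clara ∩ Freya ∩ Sven: 16:00-17:00.
Zubin ∩ Clara ∩ Freya ∩ Sven ∩ Imani: ∅.
Zubin ∩ Clara ∩ Freya ∩ Sven ∩ Imani ∩ Yara: ∅.
There is no time when everyone is free.
No common window is at least 60 minutes long.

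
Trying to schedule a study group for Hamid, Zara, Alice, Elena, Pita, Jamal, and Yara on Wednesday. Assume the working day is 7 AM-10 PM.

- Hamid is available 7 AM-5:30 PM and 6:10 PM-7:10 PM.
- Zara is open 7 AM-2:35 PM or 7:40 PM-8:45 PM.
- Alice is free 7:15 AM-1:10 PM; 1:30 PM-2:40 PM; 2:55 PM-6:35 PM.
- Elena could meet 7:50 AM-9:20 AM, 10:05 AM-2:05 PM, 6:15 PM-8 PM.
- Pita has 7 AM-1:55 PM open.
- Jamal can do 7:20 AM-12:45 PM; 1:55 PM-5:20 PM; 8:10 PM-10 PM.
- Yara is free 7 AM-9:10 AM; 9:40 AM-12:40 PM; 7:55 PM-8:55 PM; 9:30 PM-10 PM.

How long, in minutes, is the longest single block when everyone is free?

Hamid ∩ Zara: 07:00-14:35.
Hamid ∩ Zara ∩ Alice: 07:15-13:10, 13:30-14:35.
Hamid ∩ Zara ∩ Alice ∩ Elena: 07:50-09:20, 10:05-13:10, 13:30-14:05.
Hamid ∩ Zara ∩ Alice ∩ Elena ∩ Pita: 07:50-09:20, 10:05-13:10, 13:30-13:55.
Hamid ∩ Zara ∩ Alice ∩ Elena ∩ Pita ∩ Jamal: 07:50-09:20, 10:05-12:45.
Hamid ∩ Zara ∩ Alice ∩ Elena ∩ Pita ∩ Jamal ∩ Yara: 07:50-09:10, 10:05-12:40.
So the common availability across everyone is 07:50-09:10, 10:05-12:40.
The longest is 10:05-12:40 at 155 minutes.

155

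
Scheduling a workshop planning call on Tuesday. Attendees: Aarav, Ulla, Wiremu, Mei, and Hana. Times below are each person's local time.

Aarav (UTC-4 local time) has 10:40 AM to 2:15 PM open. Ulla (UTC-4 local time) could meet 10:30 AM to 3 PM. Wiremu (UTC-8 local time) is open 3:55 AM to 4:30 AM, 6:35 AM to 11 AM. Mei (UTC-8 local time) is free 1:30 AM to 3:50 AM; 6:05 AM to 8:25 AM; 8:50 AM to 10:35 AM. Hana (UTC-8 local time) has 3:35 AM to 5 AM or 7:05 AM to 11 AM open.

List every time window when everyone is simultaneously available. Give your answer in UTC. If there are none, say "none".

Aarav in UTC: 14:40-18:15 (add 4h to convert from UTC-4).
Ulla in UTC: 14:30-19:00 (add 4h to convert from UTC-4).
Wiremu in UTC: 11:55-12:30, 14:35-19:00 (add 8h to convert from UTC-8).
Mei in UTC: 09:30-11:50, 14:05-16:25, 16:50-18:35 (add 8h to convert from UTC-8).
Hana in UTC: 11:35-13:00, 15:05-19:00 (add 8h to convert from UTC-8).
Aarav ∩ Ulla: 14:40-18:15.
Aarav ∩ Ulla ∩ Wiremu: 14:40-18:15.
Aarav ∩ Ulla ∩ Wiremu ∩ Mei: 14:40-16:25, 16:50-18:15.
Aarav ∩ Ulla ∩ Wiremu ∩ Mei ∩ Hana: 15:05-16:25, 16:50-18:15.

15:05-16:25, 16:50-18:15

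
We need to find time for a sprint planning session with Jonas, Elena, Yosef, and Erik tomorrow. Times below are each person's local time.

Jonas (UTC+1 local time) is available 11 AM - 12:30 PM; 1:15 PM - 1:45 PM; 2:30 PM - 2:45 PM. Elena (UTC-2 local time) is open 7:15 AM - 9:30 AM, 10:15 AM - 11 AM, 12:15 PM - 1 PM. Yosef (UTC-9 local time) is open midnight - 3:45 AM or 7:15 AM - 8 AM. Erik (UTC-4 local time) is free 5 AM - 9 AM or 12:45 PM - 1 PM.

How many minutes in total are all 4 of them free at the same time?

120

Jonas in UTC: 10:00-11:30, 12:15-12:45, 13:30-13:45 (subtract 1h to convert from UTC+1).
Elena in UTC: 09:15-11:30, 12:15-13:00, 14:15-15:00 (add 2h to convert from UTC-2).
Yosef in UTC: 09:00-12:45, 16:15-17:00 (add 9h to convert from UTC-9).
Erik in UTC: 09:00-13:00, 16:45-17:00 (add 4h to convert from UTC-4).
Jonas ∩ Elena: 10:00-11:30, 12:15-12:45.
Jonas ∩ Elena ∩ Yosef: 10:00-11:30, 12:15-12:45.
Jonas ∩ Elena ∩ Yosef ∩ Erik: 10:00-11:30, 12:15-12:45.
Summing the common windows: 90 + 30 = 120 minutes.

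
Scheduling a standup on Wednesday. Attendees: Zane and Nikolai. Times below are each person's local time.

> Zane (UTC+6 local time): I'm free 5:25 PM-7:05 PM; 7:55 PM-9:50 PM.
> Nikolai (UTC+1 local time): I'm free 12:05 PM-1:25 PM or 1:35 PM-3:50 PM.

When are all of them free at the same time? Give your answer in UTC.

11:25-12:25, 12:35-13:05, 13:55-14:50

Zane in UTC: 11:25-13:05, 13:55-15:50 (subtract 6h to convert from UTC+6).
Nikolai in UTC: 11:05-12:25, 12:35-14:50 (subtract 1h to convert from UTC+1).
Zane ∩ Nikolai: 11:25-12:25, 12:35-13:05, 13:55-14:50.
So the common availability across everyone is 11:25-12:25, 12:35-13:05, 13:55-14:50.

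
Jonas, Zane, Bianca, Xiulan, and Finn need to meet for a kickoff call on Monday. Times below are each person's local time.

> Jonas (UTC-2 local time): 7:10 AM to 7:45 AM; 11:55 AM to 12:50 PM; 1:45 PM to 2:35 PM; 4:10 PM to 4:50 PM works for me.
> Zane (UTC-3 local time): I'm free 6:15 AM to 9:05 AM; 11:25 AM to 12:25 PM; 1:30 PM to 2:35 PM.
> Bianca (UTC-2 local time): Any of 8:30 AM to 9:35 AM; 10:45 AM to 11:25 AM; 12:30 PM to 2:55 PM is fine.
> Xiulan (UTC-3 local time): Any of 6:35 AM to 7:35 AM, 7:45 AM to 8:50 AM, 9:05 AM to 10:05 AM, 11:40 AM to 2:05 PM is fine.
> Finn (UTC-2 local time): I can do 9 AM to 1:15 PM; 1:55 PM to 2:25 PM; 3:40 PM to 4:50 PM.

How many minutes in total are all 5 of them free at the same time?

10

Jonas in UTC: 09:10-09:45, 13:55-14:50, 15:45-16:35, 18:10-18:50 (add 2h to convert from UTC-2).
Zane in UTC: 09:15-12:05, 14:25-15:25, 16:30-17:35 (add 3h to convert from UTC-3).
Bianca in UTC: 10:30-11:35, 12:45-13:25, 14:30-16:55 (add 2h to convert from UTC-2).
Xiulan in UTC: 09:35-10:35, 10:45-11:50, 12:05-13:05, 14:40-17:05 (add 3h to convert from UTC-3).
Finn in UTC: 11:00-15:15, 15:55-16:25, 17:40-18:50 (add 2h to convert from UTC-2).
Jonas ∩ Zane: 09:15-09:45, 14:25-14:50, 16:30-16:35.
Jonas ∩ Zane ∩ Bianca: 14:30-14:50, 16:30-16:35.
Jonas ∩ Zane ∩ Bianca ∩ Xiulan: 14:40-14:50, 16:30-16:35.
Jonas ∩ Zane ∩ Bianca ∩ Xiulan ∩ Finn: 14:40-14:50.
That's a single block of 10 minutes.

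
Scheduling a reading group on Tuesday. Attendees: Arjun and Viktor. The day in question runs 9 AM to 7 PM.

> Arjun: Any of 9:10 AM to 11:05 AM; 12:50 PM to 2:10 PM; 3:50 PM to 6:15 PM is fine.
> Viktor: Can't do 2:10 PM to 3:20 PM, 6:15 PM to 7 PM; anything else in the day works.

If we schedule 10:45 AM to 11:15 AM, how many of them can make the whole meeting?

Arjun free: 09:10-11:05, 12:50-14:10, 15:50-18:15.
Viktor free: 09:00-14:10, 15:20-18:15 (invert busy blocks within the working day).
Viktor can make the full 10:45-11:15 slot — that's 1.

1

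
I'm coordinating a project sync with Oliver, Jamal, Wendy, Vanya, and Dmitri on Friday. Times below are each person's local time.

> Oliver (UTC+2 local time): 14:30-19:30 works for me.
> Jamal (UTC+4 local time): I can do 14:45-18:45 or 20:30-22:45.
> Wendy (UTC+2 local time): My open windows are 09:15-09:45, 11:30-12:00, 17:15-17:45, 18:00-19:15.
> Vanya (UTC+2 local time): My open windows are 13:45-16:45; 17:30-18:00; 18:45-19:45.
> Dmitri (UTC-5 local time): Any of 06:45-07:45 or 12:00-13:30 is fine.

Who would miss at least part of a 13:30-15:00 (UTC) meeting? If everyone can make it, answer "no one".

Oliver in UTC: 12:30-17:30 (subtract 2h to convert from UTC+2).
Jamal in UTC: 10:45-14:45, 16:30-18:45 (subtract 4h to convert from UTC+4).
Wendy in UTC: 07:15-07:45, 09:30-10:00, 15:15-15:45, 16:00-17:15 (subtract 2h to convert from UTC+2).
Vanya in UTC: 11:45-14:45, 15:30-16:00, 16:45-17:45 (subtract 2h to convert from UTC+2).
Dmitri in UTC: 11:45-12:45, 17:00-18:30 (add 5h to convert from UTC-5).
Oliver: free for 13:30-15:00. Jamal: not fully free for 13:30-15:00. Wendy: not fully free for 13:30-15:00. Vanya: not fully free for 13:30-15:00. Dmitri: not fully free for 13:30-15:00.

Dmitri, Jamal, Vanya, Wendy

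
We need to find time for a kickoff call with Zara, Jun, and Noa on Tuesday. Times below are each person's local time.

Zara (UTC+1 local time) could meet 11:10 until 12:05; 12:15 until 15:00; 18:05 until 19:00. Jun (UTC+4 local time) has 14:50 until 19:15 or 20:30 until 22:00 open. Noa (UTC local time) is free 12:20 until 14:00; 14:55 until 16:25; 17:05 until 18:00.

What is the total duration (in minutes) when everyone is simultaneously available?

Zara in UTC: 10:10-11:05, 11:15-14:00, 17:05-18:00 (subtract 1h to convert from UTC+1).
Jun in UTC: 10:50-15:15, 16:30-18:00 (subtract 4h to convert from UTC+4).
Noa in UTC: 12:20-14:00, 14:55-16:25, 17:05-18:00.
Zara ∩ Jun: 10:50-11:05, 11:15-14:00, 17:05-18:00.
Zara ∩ Jun ∩ Noa: 12:20-14:00, 17:05-18:00.
Summing the common windows: 100 + 55 = 155 minutes.

155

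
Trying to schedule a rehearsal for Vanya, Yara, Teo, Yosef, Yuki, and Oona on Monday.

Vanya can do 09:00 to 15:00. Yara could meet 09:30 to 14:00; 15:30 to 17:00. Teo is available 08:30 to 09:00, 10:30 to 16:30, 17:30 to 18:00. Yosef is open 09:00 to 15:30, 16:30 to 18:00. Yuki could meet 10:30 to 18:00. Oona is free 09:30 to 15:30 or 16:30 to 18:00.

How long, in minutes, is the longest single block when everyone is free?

210

Vanya ∩ Yara: 09:30-14:00.
Vanya ∩ Yara ∩ Teo: 10:30-14:00.
Vanya ∩ Yara ∩ Teo ∩ Yosef: 10:30-14:00.
Vanya ∩ Yara ∩ Teo ∩ Yosef ∩ Yuki: 10:30-14:00.
Vanya ∩ Yara ∩ Teo ∩ Yosef ∩ Yuki ∩ Oona: 10:30-14:00.
The longest is 10:30-14:00 at 210 minutes.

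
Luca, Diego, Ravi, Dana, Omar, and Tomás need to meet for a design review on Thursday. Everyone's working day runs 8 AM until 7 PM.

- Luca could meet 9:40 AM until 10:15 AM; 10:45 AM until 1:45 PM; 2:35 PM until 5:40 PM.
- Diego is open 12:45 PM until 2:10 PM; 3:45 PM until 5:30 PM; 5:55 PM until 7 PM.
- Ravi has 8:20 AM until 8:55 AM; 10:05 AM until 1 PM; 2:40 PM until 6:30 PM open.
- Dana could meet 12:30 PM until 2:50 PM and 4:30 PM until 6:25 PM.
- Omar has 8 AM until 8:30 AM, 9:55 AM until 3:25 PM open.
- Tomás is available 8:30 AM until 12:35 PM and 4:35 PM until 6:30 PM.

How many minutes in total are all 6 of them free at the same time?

Luca ∩ Diego: 12:45-13:45, 15:45-17:30.
Luca ∩ Diego ∩ Ravi: 12:45-13:00, 15:45-17:30.
Luca ∩ Diego ∩ Ravi ∩ Dana: 12:45-13:00, 16:30-17:30.
Luca ∩ Diego ∩ Ravi ∩ Dana ∩ Omar: 12:45-13:00.
Luca ∩ Diego ∩ Ravi ∩ Dana ∩ Omar ∩ Tomás: ∅.
There is no time when everyone is free.
There is no common window, so the total is 0 minutes.

0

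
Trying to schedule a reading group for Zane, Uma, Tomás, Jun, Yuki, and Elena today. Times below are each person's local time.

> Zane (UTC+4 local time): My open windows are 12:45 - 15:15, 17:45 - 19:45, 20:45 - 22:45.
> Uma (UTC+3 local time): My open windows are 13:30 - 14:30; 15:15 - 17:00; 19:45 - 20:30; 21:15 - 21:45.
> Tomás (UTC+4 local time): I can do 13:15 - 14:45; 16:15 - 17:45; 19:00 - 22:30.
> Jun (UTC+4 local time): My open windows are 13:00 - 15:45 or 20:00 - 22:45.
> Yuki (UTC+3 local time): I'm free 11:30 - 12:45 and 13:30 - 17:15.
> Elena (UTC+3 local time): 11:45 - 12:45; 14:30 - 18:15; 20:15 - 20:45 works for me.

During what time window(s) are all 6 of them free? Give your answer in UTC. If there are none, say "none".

none

Zane in UTC: 08:45-11:15, 13:45-15:45, 16:45-18:45 (subtract 4h to convert from UTC+4).
Uma in UTC: 10:30-11:30, 12:15-14:00, 16:45-17:30, 18:15-18:45 (subtract 3h to convert from UTC+3).
Tomás in UTC: 09:15-10:45, 12:15-13:45, 15:00-18:30 (subtract 4h to convert from UTC+4).
Jun in UTC: 09:00-11:45, 16:00-18:45 (subtract 4h to convert from UTC+4).
Yuki in UTC: 08:30-09:45, 10:30-14:15 (subtract 3h to convert from UTC+3).
Elena in UTC: 08:45-09:45, 11:30-15:15, 17:15-17:45 (subtract 3h to convert from UTC+3).
Zane ∩ Uma: 10:30-11:15, 13:45-14:00, 16:45-17:30, 18:15-18:45.
Zane ∩ Uma ∩ Tomás: 10:30-10:45, 16:45-17:30, 18:15-18:30.
Zane ∩ Uma ∩ Tomás ∩ Jun: 10:30-10:45, 16:45-17:30, 18:15-18:30.
Zane ∩ Uma ∩ Tomás ∩ Jun ∩ Yuki: 10:30-10:45.
Zane ∩ Uma ∩ Tomás ∩ Jun ∩ Yuki ∩ Elena: ∅.
There is no time when everyone is free.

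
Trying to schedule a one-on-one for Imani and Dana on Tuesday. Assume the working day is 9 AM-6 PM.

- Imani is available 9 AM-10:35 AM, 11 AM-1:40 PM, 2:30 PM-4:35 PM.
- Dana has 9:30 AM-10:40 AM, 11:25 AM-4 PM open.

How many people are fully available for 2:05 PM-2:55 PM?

1

Dana can make the full 14:05-14:55 slot — that's 1.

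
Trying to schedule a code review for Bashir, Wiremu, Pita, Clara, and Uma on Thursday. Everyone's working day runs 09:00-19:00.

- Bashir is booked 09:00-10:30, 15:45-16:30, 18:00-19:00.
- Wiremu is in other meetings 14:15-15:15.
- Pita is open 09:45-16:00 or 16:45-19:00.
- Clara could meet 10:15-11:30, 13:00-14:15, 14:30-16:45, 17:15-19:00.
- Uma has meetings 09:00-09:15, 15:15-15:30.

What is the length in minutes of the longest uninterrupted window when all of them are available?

Bashir free: 10:30-15:45, 16:30-18:00 (invert busy blocks within the working day).
Wiremu free: 09:00-14:15, 15:15-19:00 (invert busy blocks within the working day).
Pita free: 09:45-16:00, 16:45-19:00.
Clara free: 10:15-11:30, 13:00-14:15, 14:30-16:45, 17:15-19:00.
Uma free: 09:15-15:15, 15:30-19:00 (invert busy blocks within the working day).
Bashir ∩ Wiremu: 10:30-14:15, 15:15-15:45, 16:30-18:00.
Bashir ∩ Wiremu ∩ Pita: 10:30-14:15, 15:15-15:45, 16:45-18:00.
Bashir ∩ Wiremu ∩ Pita ∩ Clara: 10:30-11:30, 13:00-14:15, 15:15-15:45, 17:15-18:00.
Bashir ∩ Wiremu ∩ Pita ∩ Clara ∩ Uma: 10:30-11:30, 13:00-14:15, 15:30-15:45, 17:15-18:00.
So the common availability across everyone is 10:30-11:30, 13:00-14:15, 15:30-15:45, 17:15-18:00.
The longest is 13:00-14:15 at 75 minutes.

75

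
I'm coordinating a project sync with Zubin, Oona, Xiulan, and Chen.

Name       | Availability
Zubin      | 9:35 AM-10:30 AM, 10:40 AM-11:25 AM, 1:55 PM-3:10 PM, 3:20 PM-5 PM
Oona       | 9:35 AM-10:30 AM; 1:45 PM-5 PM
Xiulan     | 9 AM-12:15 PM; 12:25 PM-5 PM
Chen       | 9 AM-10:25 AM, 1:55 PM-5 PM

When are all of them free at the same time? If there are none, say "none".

09:35-10:25, 13:55-15:10, 15:20-17:00

Zubin ∩ Oona: 09:35-10:30, 13:55-15:10, 15:20-17:00.
Zubin ∩ Oona ∩ Xiulan: 09:35-10:30, 13:55-15:10, 15:20-17:00.
Zubin ∩ Oona ∩ Xiulan ∩ Chen: 09:35-10:25, 13:55-15:10, 15:20-17:00.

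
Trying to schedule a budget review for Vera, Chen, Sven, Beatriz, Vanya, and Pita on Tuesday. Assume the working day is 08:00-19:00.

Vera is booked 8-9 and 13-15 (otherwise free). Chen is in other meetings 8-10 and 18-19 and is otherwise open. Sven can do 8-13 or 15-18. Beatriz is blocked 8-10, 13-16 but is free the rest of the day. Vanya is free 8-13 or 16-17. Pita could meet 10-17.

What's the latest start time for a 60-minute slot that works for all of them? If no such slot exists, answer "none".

Vera free: 09:00-13:00, 15:00-19:00 (invert busy blocks within the working day).
Chen free: 10:00-18:00 (invert busy blocks within the working day).
Sven free: 08:00-13:00, 15:00-18:00.
Beatriz free: 10:00-13:00, 16:00-19:00 (invert busy blocks within the working day).
Vanya free: 08:00-13:00, 16:00-17:00.
Pita free: 10:00-17:00.
Vera ∩ Chen: 10:00-13:00, 15:00-18:00.
Vera ∩ Chen ∩ Sven: 10:00-13:00, 15:00-18:00.
Vera ∩ Chen ∩ Sven ∩ Beatriz: 10:00-13:00, 16:00-18:00.
Vera ∩ Chen ∩ Sven ∩ Beatriz ∩ Vanya: 10:00-13:00, 16:00-17:00.
Vera ∩ Chen ∩ Sven ∩ Beatriz ∩ Vanya ∩ Pita: 10:00-13:00, 16:00-17:00.
The last common window of at least 60 minutes is 16:00-17:00; a 60-minute meeting can start as late as 16:00 and still end by 17:00.

16:00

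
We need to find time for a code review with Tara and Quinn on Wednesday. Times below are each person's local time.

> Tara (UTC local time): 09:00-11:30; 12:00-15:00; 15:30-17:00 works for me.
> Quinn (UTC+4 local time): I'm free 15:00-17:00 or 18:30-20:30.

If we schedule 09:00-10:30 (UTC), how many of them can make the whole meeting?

Tara in UTC: 09:00-11:30, 12:00-15:00, 15:30-17:00.
Quinn in UTC: 11:00-13:00, 14:30-16:30 (subtract 4h to convert from UTC+4).
Tara can make the full 09:00-10:30 slot — that's 1.

1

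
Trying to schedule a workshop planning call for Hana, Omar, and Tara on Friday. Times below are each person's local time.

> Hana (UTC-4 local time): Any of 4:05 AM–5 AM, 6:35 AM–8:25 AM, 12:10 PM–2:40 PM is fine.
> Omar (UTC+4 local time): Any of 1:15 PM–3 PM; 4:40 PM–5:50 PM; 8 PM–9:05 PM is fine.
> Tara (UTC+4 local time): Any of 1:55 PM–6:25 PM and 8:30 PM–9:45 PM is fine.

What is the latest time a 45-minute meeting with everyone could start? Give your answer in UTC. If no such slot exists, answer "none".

none

Hana in UTC: 08:05-09:00, 10:35-12:25, 16:10-18:40 (add 4h to convert from UTC-4).
Omar in UTC: 09:15-11:00, 12:40-13:50, 16:00-17:05 (subtract 4h to convert from UTC+4).
Tara in UTC: 09:55-14:25, 16:30-17:45 (subtract 4h to convert from UTC+4).
Hana ∩ Omar: 10:35-11:00, 16:10-17:05.
Hana ∩ Omar ∩ Tara: 10:35-11:00, 16:30-17:05.
No common window is at least 45 minutes long.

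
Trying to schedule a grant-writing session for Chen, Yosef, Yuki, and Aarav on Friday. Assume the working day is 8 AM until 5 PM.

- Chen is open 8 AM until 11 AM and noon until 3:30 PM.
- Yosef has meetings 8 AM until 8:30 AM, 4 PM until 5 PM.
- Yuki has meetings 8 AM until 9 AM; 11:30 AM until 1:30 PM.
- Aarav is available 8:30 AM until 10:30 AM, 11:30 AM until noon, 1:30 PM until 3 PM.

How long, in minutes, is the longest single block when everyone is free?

90

Chen free: 08:00-11:00, 12:00-15:30.
Yosef free: 08:30-16:00 (invert busy blocks within the working day).
Yuki free: 09:00-11:30, 13:30-17:00 (invert busy blocks within the working day).
Aarav free: 08:30-10:30, 11:30-12:00, 13:30-15:00.
Chen ∩ Yosef: 08:30-11:00, 12:00-15:30.
Chen ∩ Yosef ∩ Yuki: 09:00-11:00, 13:30-15:30.
Chen ∩ Yosef ∩ Yuki ∩ Aarav: 09:00-10:30, 13:30-15:00.
Those are the intersection windows.
The longest is 09:00-10:30 at 90 minutes.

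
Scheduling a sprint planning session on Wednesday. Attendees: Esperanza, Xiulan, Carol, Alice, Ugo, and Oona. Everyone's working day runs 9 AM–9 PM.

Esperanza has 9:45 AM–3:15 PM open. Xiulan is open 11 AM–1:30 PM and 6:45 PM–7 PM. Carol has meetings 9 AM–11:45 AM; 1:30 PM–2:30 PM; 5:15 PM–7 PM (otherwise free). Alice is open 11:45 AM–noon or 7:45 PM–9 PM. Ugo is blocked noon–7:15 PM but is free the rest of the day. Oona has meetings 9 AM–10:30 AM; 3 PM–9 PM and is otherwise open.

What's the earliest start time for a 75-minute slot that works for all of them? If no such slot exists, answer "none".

none

Esperanza free: 09:45-15:15.
Xiulan free: 11:00-13:30, 18:45-19:00.
Carol free: 11:45-13:30, 14:30-17:15, 19:00-21:00 (invert busy blocks within the working day).
Alice free: 11:45-12:00, 19:45-21:00.
Ugo free: 09:00-12:00, 19:15-21:00 (invert busy blocks within the working day).
Oona free: 10:30-15:00 (invert busy blocks within the working day).
Esperanza ∩ Xiulan: 11:00-13:30.
Esperanza ∩ Xiulan ∩ Carol: 11:45-13:30.
Esperanza ∩ Xiulan ∩ Carol ∩ Alice: 11:45-12:00.
Esperanza ∩ Xiulan ∩ Carol ∩ Alice ∩ Ugo: 11:45-12:00.
Esperanza ∩ Xiulan ∩ Carol ∩ Alice ∩ Ugo ∩ Oona: 11:45-12:00.
So the common availability across everyone is 11:45-12:00.
No common window is at least 75 minutes long.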